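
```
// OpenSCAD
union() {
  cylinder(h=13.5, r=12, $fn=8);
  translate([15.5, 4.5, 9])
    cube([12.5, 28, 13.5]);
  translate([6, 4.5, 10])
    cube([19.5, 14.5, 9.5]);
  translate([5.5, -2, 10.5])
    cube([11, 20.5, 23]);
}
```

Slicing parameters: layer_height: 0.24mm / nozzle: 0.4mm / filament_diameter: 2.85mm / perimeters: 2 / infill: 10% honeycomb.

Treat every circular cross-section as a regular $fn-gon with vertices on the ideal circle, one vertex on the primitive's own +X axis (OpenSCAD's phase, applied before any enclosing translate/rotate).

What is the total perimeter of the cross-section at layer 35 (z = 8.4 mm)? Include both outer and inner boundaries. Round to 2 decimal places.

At z = 8.4 mm: the r=12 cylinder contributes a regular 8-gon of circumradius 12 (perimeter = 2·8·12.000·sin(180°/8) = 73.48 mm); the cube at (15.5, 4.5) is not intersected at this z (z outside [9, 22.5]); the cube at (6, 4.5) is absent (z outside [10, 19.5]); the cube at (5.5, -2) is not intersected at this z (z outside [10.5, 33.5]); Taking the union: only the r=12 cylinder is present, so the union is just that shape — boundary = 73.48 mm. Overall, the cross-section is a single solid region. Total boundary length (outer) = 73.48 mm.

73.48 mm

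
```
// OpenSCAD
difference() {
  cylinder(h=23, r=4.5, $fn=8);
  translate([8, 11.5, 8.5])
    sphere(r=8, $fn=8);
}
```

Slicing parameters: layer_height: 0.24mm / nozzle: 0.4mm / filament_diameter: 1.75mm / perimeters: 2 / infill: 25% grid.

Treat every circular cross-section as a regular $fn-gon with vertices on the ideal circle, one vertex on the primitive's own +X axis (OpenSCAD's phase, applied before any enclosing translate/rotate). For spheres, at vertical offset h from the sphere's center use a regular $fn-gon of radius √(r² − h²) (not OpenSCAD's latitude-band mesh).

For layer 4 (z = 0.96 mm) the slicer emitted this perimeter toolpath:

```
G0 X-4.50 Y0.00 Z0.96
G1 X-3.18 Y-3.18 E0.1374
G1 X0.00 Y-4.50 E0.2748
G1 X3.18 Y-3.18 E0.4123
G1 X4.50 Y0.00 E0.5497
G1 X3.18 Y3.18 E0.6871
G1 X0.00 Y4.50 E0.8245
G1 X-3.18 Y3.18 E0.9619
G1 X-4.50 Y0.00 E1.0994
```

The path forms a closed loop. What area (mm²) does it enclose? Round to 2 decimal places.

Apply the shoelace formula to the sequence of (X, Y) vertices; enclosed area = 57.24 mm².

57.24 mm²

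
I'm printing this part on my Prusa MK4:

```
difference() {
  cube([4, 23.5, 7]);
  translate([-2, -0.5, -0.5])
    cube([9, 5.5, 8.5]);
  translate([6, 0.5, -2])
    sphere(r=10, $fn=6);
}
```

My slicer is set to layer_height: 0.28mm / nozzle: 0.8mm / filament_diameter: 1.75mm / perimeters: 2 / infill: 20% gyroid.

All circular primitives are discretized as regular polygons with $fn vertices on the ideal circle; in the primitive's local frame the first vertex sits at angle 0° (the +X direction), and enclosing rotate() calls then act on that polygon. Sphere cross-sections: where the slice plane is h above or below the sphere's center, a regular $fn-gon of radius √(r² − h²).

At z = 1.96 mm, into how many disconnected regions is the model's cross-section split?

1

At z = 1.96 mm: the cube is present — its section is the full 4×23.5 rectangle; the cube at (-2, -0.5) is present — its section is the full 9×5.5 rectangle; the r=10 sphere at (6, 0.5) slices to a regular 6-gon of circumradius 9.183 (√(r²−h²) with h=3.96 from center); Taking the first minus the rest: starting from the 4×23.5 cube, the 9×5.5 cube at (-2, -0.5) partially overlaps it — only the 20.00 mm² overlap (of its 49.50 mm²) is removed, clipping the outline; the r=10 sphere at (6, 0.5) partially overlaps it — only the 12.09 mm² overlap (of its 219.07 mm²) is removed, clipping the outline — 1 connected region. The result has 1 disconnected region.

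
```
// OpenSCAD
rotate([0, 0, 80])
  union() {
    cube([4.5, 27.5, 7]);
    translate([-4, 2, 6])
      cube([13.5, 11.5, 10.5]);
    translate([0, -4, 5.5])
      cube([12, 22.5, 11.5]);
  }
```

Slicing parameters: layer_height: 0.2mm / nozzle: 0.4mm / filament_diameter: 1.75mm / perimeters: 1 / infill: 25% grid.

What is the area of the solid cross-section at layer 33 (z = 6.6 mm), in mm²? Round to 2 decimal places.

At z = 6.6 mm: the cube is present — its section is the full 4.5×27.5 rectangle (area 123.75 mm²); the cube at (-4, 2) (footprint 13.5×11.5) is included at this height (area 155.25 mm²); the 12×22.5 cube at (0, -4) contributes its full rectangle (area 270.00 mm²); Combining (union): the regions partially overlap — summed areas 549.00 mm² minus the doubly-counted overlap 192.50 mm² gives 356.50 mm² — area = 356.50 mm²; (whole slice rotated 80° about Z — lengths, areas and connectivity unchanged). Overall, the cross-section is a single solid region. Net area = 356.50 mm².

356.50 mm²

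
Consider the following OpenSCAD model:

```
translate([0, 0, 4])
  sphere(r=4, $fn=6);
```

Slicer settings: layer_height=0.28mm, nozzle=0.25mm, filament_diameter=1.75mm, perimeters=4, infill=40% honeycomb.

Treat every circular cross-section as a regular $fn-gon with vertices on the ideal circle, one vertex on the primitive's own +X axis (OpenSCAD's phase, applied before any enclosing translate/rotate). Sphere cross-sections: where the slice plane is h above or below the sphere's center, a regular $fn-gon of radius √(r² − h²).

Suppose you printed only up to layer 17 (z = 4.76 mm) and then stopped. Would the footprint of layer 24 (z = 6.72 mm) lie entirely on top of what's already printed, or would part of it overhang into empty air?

Compare the two slices. At z = 4.76: the sphere: section is a regular 6-gon, circumradius = √(r²−h²) = √(4²−0.76²) = 3.927 (area = (6/2)·3.927²·sin(360°/6) = 40.07 mm²). At z = 6.72: the sphere: section is a regular 6-gon, circumradius = √(r²−h²) = √(4²−2.72²) = 2.933 (area = (6/2)·2.933²·sin(360°/6) = 22.35 mm²). Checking containment: the cross-section at z = 6.72 is a subset of the cross-section at z = 4.76.

entirely on top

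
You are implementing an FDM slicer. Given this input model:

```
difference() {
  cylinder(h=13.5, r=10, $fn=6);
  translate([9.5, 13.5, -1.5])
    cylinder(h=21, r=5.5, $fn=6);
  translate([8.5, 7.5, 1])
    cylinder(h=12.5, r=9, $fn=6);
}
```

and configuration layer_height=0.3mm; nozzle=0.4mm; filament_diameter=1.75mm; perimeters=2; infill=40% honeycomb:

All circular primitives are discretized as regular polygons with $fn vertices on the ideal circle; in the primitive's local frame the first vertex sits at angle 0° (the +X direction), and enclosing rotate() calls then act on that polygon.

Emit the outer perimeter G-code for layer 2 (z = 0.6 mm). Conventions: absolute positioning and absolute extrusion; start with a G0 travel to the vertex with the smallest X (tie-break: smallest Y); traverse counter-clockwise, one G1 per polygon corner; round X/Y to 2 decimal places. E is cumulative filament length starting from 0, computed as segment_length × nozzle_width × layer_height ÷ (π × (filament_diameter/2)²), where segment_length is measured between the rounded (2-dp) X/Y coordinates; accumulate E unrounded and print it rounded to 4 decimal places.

G0 X-10.00 Y0.00 Z0.60
G1 X-5.00 Y-8.66 E0.4989
G1 X5.00 Y-8.66 E0.9978
G1 X10.00 Y0.00 E1.4967
G1 X5.00 Y8.66 E1.9956
G1 X-5.00 Y8.66 E2.4945
G1 X-10.00 Y0.00 E2.9934

At z = 0.6 mm: the r=10 cylinder gives a regular 6-gon of circumradius 10 (constant along its height); the r=5.5 cylinder at (9.5, 13.5) contributes a regular 6-gon of circumradius 5.5; the cylinder at (8.5, 7.5) is not intersected at this z (z outside [1, 13.5]); Subtracting the remaining from the first: starting from the r=10 cylinder, the r=5.5 cylinder at (9.5, 13.5) misses the remaining region (no effect) — 1 connected region. The outline is a single polygon with 6 vertices. Extrusion per mm of travel: 0.4 × 0.3 / (π × 0.875²) = 0.049890. Accumulating E over each segment gives final E = 2.9934.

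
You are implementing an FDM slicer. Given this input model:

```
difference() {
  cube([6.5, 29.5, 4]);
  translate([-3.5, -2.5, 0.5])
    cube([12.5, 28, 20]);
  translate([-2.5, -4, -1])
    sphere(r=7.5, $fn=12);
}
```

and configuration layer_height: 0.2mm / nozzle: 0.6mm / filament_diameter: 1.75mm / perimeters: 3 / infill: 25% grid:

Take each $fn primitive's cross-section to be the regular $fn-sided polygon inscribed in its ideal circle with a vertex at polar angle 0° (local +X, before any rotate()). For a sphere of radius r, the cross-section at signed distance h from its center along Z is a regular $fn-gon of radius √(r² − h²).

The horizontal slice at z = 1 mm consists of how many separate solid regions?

1

At z = 1 mm: the 6.5×29.5 cube contributes its full rectangle; the cube at (-3.5, -2.5) is present — its section is the full 12.5×28 rectangle; the r=7.5 sphere at (-2.5, -4) contributes a regular 12-gon of circumradius √(7.5²−2²) = 7.228; After the difference (first − rest): starting from the 6.5×29.5 cube, the 12.5×28 cube at (-3.5, -2.5) partially overlaps it — only the 165.75 mm² overlap (of its 350.00 mm²) is removed, clipping the outline; the r=7.5 sphere at (-2.5, -4) misses the remaining region (no effect) — 1 connected region. The result has 1 disconnected region.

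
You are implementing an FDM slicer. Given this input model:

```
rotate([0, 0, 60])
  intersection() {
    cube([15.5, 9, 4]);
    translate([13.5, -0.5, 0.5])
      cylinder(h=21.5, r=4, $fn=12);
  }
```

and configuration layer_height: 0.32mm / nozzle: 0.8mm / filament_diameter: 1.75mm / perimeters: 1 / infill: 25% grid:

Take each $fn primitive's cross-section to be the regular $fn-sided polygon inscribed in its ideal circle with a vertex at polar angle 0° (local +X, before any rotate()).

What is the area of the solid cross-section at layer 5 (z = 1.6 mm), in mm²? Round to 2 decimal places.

16.50 mm²

At z = 1.6 mm: the 15.5×9 cube contributes its full rectangle (area 139.50 mm²); the cylinder at (13.5, -0.5): section is a regular 12-gon, circumradius r=4 (area = (12/2)·4.000²·sin(360°/12) = 48.00 mm²); Taking the intersection: the r=4 cylinder at (13.5, -0.5) partially overlaps the 15.5×9 cube; clipping to the common part keeps 16.50 mm² — area = 16.50 mm²; (rotated 60° about Z; rotation is an isometry so areas/perimeters/island counts are preserved). Overall, the cross-section is a single solid region. Net area = 16.50 mm².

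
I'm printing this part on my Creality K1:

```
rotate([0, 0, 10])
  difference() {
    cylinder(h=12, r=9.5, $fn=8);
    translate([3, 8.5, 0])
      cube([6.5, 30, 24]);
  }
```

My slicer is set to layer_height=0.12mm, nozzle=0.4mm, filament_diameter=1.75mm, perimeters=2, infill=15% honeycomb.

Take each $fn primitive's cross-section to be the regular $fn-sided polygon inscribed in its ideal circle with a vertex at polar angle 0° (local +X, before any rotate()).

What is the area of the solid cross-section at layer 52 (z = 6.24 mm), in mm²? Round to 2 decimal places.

255.27 mm²

At z = 6.24 mm: the r=9.5 cylinder gives a regular 8-gon of circumradius 9.5 (constant along its height) (area = (8/2)·9.500²·sin(360°/8) = 255.27 mm²); the cube at (3, 8.5) (footprint 6.5×30) is included at this height (area 195.00 mm²); After the difference (first − rest): starting from the r=9.5 cylinder (255.27 mm²), the 6.5×30 cube at (3, 8.5) misses the remaining region (no effect) — area = 255.27 mm²; (whole slice rotated 10° about Z — lengths, areas and connectivity unchanged). Overall, the cross-section is a single solid region. Net area = 255.27 mm².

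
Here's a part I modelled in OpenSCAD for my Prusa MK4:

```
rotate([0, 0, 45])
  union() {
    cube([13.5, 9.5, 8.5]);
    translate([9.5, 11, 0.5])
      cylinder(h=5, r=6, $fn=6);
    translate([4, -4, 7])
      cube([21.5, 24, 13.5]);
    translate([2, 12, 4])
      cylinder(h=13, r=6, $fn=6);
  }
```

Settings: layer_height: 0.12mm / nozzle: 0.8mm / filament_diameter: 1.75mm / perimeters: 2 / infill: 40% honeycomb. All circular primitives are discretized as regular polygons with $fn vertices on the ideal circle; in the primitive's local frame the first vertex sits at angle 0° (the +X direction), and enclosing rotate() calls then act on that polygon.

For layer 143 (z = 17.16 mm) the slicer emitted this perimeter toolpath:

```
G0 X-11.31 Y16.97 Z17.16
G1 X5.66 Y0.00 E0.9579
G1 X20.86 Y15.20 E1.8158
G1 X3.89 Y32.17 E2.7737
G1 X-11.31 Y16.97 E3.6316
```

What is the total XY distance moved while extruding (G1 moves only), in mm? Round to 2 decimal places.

Sum the Euclidean lengths of each G1 segment: total = 90.99 mm.

90.99 mm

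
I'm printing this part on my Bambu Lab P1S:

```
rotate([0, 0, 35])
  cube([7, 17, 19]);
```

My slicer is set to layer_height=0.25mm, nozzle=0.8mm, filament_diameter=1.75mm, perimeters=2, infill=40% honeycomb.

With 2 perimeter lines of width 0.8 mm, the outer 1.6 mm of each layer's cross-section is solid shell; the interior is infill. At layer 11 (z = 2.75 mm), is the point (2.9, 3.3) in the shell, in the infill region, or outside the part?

At z = 2.75 mm: the 7×17 cube contributes its full rectangle; (rotated 35° about Z; rotation is an isometry so areas/perimeters/island counts are preserved). Overall, the cross-section is a single solid region. Undo the 35° rotation: the query point maps to (4.268, 1.040) in the un-rotated model frame. The nearest boundary edge runs (0.00, 0.00)→(7.00, 0.00); distance from the point to it = 1.04 mm. The point is inside the cross-section, 1.04 mm from the nearest boundary — within the 1.6 mm shell band (2 × 0.8).

shell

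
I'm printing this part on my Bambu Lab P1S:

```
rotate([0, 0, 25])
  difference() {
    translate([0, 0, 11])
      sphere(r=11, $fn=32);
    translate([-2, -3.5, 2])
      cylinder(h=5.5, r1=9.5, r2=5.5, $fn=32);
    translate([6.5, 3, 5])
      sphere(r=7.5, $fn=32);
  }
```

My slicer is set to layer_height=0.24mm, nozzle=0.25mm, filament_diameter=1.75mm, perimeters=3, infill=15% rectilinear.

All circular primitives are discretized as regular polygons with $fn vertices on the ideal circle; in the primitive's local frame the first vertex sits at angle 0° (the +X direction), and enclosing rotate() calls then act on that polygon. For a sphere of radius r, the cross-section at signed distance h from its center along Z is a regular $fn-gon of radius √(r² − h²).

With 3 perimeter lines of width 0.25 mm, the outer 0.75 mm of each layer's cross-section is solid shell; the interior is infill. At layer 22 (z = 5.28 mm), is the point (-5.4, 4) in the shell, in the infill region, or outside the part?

At z = 5.28 mm: the r=11 sphere slices to a regular 32-gon of circumradius 9.396 (√(r²−h²) with h=5.72 from center); the cone at (-2, -3.5) contributes a regular 32-gon of circumradius 7.115 (interpolated between r1=9.5 and r2=5.5 at t=0.596); the r=7.5 sphere at (6.5, 3) slices to a regular 32-gon of circumradius 7.495 (√(r²−h²) with h=0.28 from center); Taking the first minus the rest: starting from the r=11 sphere, the cone at (-2, -3.5) partially overlaps it — only the 139.95 mm² overlap (of its 158.00 mm²) is removed, clipping the outline; the r=7.5 sphere at (6.5, 3) partially overlaps it — only the 77.84 mm² overlap (of its 175.34 mm²) is removed, clipping the outline — 2 connected regions; (rotated 25° about Z; rotation is an isometry so areas/perimeters/island counts are preserved). Overall, the cross-section has 2 separate islands. Undo the 25° rotation: the query point maps to (-3.204, 5.907) in the un-rotated model frame. The nearest boundary edge runs (-2.00, 3.61)→(-3.39, 3.48); distance from the point to it = 2.40 mm. (Shell/infill is judged within the island containing the point — the largest one.) The point is inside the cross-section and 2.40 mm from the nearest boundary — more than the 0.75 mm shell width (3 × 0.25), so it's in the infill interior.

infill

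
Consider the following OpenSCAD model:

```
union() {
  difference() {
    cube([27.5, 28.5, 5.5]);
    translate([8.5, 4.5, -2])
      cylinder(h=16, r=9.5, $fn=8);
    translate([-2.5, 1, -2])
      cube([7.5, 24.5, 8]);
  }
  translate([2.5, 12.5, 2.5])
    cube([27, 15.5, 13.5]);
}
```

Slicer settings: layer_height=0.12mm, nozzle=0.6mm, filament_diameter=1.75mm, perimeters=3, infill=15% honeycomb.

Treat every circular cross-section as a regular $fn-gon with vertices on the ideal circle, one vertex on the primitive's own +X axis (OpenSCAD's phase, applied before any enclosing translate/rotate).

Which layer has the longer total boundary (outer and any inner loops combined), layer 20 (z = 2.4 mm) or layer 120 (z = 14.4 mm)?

layer 20 (z = 2.4 mm)

Layer 20 (z = 2.4): the 27.5×28.5 cube contributes its full rectangle (perimeter 112.00 mm); the r=9.5 cylinder at (8.5, 4.5) gives a regular 8-gon of circumradius 9.5 (constant along its height) (perimeter = 2·8·9.500·sin(180°/8) = 58.17 mm); the cube at (-2.5, 1) (footprint 7.5×24.5) is included at this height (perimeter 64.00 mm); Subtracting the remaining from the first: starting from the 27.5×28.5 cube, the r=9.5 cylinder at (8.5, 4.5) partially overlaps it — only the 202.33 mm² overlap (of its 255.27 mm²) is removed, clipping the outline; the 7.5×24.5 cube at (-2.5, 1) partially overlaps it — only the 73.35 mm² overlap (of its 183.75 mm²) is removed, clipping the outline — boundary = 114.91 mm; the cube at (2.5, 12.5) is absent (z outside [2.5, 16]); Taking the union: only that combined region is present, so the union is just that shape — boundary = 114.91 mm. So its perimeter = 114.91 mm. Layer 120 (z = 14.4): the cube is not intersected at this z (z outside [0, 5.5]); the cylinder at (8.5, 4.5) is absent (z outside [-2, 14]); the cube at (-2.5, 1) is not intersected at this z (z outside [-2, 6]); After the difference (first − rest): the first operand is absent here, so nothing remains; the cube at (2.5, 12.5) is present — its section is the full 27×15.5 rectangle (perimeter 85.00 mm); Combining (union): only the 27×15.5 cube at (2.5, 12.5) is present, so the union is just that shape — boundary = 85.00 mm. So its perimeter = 85.00 mm. Layer 20 is larger (114.91 vs 85.00 mm).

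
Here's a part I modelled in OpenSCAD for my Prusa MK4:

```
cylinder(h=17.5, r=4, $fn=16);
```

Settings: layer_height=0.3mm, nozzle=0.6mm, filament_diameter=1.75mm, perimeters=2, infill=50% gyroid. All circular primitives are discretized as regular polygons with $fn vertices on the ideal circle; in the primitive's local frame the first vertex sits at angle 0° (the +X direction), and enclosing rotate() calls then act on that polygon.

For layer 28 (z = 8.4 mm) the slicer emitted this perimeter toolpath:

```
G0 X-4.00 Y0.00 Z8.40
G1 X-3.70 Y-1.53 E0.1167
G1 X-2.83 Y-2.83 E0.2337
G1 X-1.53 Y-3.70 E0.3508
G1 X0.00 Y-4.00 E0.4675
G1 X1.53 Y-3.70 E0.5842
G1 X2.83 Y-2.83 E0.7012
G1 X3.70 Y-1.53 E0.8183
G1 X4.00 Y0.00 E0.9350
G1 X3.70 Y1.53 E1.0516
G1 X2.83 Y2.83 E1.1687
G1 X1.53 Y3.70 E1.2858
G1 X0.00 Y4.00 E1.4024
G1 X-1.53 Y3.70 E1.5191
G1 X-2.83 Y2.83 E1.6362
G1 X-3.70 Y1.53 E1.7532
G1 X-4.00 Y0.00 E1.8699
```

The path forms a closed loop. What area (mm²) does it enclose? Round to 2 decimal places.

Apply the shoelace formula to the sequence of (X, Y) vertices; enclosed area = 49.04 mm².

49.04 mm²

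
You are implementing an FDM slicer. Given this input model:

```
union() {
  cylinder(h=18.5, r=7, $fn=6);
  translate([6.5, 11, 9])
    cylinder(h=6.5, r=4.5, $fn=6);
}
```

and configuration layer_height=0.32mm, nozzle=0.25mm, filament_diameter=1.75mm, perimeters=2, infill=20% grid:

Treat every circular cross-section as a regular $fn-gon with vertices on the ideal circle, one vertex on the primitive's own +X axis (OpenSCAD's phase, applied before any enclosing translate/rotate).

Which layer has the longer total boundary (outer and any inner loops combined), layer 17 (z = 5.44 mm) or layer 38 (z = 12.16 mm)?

layer 38 (z = 12.16 mm)

Layer 17 (z = 5.44): the r=7 cylinder gives a regular 6-gon of circumradius 7 (constant along its height) (perimeter = 2·6·7.000·sin(180°/6) = 42.00 mm); the cylinder at (6.5, 11) is absent (z outside [9, 15.5]); Taking the union: only the r=7 cylinder is present, so the union is just that shape — boundary = 42.00 mm. So its perimeter = 42.00 mm. Layer 38 (z = 12.16): the r=7 cylinder gives a regular 6-gon of circumradius 7 (constant along its height) (perimeter = 2·6·7.000·sin(180°/6) = 42.00 mm); the r=4.5 cylinder at (6.5, 11) gives a regular 6-gon of circumradius 4.5 (constant along its height) (perimeter = 2·6·4.500·sin(180°/6) = 27.00 mm); Combining (union): the 2 present regions are separate (no shared area or edge), so areas and boundary lengths simply add and each stays a separate island — boundary = 69.00 mm. So its perimeter = 69.00 mm. Layer 38 is larger (69.00 vs 42.00 mm).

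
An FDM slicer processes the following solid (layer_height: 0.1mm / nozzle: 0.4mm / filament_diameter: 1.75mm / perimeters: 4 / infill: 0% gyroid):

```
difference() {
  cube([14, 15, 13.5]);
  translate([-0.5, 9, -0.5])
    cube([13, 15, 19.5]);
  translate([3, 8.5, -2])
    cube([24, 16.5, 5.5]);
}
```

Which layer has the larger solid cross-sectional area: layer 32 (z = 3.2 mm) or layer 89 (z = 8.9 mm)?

layer 89 (z = 8.9 mm)

Layer 32 (z = 3.2): the cube is present — its section is the full 14×15 rectangle (area 210.00 mm²); the cube at (-0.5, 9) (footprint 13×15) is included at this height (area 195.00 mm²); the cube at (3, 8.5) (footprint 24×16.5) is included at this height (area 396.00 mm²); Taking the first minus the rest: starting from the 14×15 cube (210.00 mm²), the 13×15 cube at (-0.5, 9) partially overlaps it — only the 75.00 mm² overlap (of its 195.00 mm²) is removed, clipping the outline; the 24×16.5 cube at (3, 8.5) partially overlaps it — only the 14.50 mm² overlap (of its 396.00 mm²) is removed, clipping the outline — area = 120.50 mm². So its area = 120.50 mm². Layer 89 (z = 8.9): the cube (footprint 14×15) is included at this height (area 210.00 mm²); the cube at (-0.5, 9) (footprint 13×15) is included at this height (area 195.00 mm²); the cube at (3, 8.5) is absent (z outside [-2, 3.5]); Taking the first minus the rest: starting from the 14×15 cube (210.00 mm²), the 13×15 cube at (-0.5, 9) partially overlaps it — only the 75.00 mm² overlap (of its 195.00 mm²) is removed, clipping the outline — area = 135.00 mm². So its area = 135.00 mm². Layer 89 is larger (135.00 vs 120.50 mm²).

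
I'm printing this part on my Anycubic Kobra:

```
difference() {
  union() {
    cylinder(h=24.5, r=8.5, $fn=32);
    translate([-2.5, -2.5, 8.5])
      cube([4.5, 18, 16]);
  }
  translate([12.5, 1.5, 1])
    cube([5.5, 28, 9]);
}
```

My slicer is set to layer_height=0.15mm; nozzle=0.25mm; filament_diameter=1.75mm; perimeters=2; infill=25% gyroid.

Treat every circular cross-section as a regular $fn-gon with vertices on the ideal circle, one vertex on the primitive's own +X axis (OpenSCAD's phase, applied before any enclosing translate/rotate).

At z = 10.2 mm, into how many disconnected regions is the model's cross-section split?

1

At z = 10.2 mm: the r=8.5 cylinder contributes a regular 32-gon of circumradius 8.5; the 4.5×18 cube at (-2.5, -2.5) contributes its full rectangle; Merging all regions: the regions partially overlap (shared area 48.91 mm²), so overlapping operands fuse into one piece — 1 connected region; the cube at (12.5, 1.5) is absent (z outside [1, 10]); After the difference (first − rest): none of the subtracted shapes is present at this height, so that combined region is unchanged — 1 connected region. The result has 1 disconnected region.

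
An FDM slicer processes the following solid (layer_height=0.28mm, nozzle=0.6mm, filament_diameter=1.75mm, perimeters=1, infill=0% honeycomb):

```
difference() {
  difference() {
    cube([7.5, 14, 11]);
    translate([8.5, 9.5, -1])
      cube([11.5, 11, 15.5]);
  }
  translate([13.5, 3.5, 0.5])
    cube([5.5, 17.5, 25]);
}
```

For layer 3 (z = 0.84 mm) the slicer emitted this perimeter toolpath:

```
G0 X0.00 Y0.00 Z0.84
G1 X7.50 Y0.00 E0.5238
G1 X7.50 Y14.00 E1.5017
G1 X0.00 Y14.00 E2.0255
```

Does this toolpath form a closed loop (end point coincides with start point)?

no

Start point (G0): (0.00, 0.00). End point (last G1): the path does not return to the start — open.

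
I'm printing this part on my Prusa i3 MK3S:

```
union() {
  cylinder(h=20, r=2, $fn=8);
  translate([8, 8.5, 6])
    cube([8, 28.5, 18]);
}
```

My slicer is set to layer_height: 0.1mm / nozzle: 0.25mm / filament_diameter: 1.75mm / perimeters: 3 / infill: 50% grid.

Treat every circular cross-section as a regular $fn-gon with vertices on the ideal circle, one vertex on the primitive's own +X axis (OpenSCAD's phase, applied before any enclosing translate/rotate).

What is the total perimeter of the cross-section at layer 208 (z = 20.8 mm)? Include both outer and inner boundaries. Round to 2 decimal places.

73.00 mm

At z = 20.8 mm: the cylinder is not intersected at this z (z outside [0, 20]); the 8×28.5 cube at (8, 8.5) contributes its full rectangle (perimeter 73.00 mm); Combining (union): only the 8×28.5 cube at (8, 8.5) is present, so the union is just that shape — boundary = 73.00 mm. Overall, the cross-section is a single solid region. Total boundary length (outer) = 73.00 mm.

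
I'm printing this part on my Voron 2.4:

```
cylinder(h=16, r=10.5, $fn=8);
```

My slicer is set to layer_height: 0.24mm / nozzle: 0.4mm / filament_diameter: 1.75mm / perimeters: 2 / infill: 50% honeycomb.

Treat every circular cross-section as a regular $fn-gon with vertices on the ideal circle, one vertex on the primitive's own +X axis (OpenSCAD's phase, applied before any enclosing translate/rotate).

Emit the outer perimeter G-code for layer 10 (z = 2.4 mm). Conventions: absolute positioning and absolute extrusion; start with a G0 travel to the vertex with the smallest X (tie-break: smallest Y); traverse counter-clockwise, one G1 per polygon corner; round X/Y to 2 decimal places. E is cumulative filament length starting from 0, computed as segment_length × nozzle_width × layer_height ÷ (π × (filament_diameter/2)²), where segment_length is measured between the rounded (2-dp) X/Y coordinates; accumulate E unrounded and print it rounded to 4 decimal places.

G0 X-10.50 Y0.00 Z2.40
G1 X-7.42 Y-7.42 E0.3206
G1 X0.00 Y-10.50 E0.6413
G1 X7.42 Y-7.42 E0.9619
G1 X10.50 Y0.00 E1.2826
G1 X7.42 Y7.42 E1.6032
G1 X0.00 Y10.50 E1.9239
G1 X-7.42 Y7.42 E2.2445
G1 X-10.50 Y0.00 E2.5652

At z = 2.4 mm: the cylinder: section is a regular 8-gon, circumradius r=10.5. The outline is a single polygon with 8 vertices. Extrusion per mm of travel: 0.4 × 0.24 / (π × 0.875²) = 0.039912. Accumulating E over each segment gives final E = 2.5652.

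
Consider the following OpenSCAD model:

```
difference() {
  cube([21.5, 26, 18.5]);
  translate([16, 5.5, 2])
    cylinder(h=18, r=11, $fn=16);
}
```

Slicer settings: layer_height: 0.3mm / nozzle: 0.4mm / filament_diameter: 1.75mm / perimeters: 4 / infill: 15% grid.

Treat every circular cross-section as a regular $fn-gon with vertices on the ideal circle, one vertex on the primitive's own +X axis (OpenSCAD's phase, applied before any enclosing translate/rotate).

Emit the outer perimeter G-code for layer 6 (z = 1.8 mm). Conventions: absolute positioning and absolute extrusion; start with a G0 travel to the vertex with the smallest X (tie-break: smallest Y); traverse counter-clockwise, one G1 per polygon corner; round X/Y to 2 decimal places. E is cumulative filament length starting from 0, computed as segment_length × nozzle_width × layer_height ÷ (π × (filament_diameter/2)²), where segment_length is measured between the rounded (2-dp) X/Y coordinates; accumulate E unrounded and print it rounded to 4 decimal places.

G0 X0.00 Y0.00 Z1.80
G1 X21.50 Y0.00 E1.0726
G1 X21.50 Y26.00 E2.3698
G1 X0.00 Y26.00 E3.4424
G1 X0.00 Y0.00 E4.7396

At z = 1.8 mm: the cube is present — its section is the full 21.5×26 rectangle; the cylinder at (16, 5.5) is absent (z outside [2, 20]); After the difference (first − rest): none of the subtracted shapes is present at this height, so the 21.5×26 cube is unchanged — 1 connected region. The outline is a single polygon with 4 vertices. Extrusion per mm of travel: 0.4 × 0.3 / (π × 0.875²) = 0.049890. Accumulating E over each segment gives final E = 4.7396.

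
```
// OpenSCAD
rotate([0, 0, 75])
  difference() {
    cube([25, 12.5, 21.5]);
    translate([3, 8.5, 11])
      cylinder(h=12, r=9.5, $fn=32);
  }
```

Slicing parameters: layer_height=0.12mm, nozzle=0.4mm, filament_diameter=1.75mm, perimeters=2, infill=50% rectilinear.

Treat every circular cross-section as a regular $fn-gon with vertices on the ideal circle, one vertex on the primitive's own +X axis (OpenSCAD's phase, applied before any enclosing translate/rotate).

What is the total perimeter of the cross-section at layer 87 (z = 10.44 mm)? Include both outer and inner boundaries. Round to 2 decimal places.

At z = 10.44 mm: the cube is present — its section is the full 25×12.5 rectangle (perimeter 75.00 mm); the cylinder at (3, 8.5) does not reach this height (z outside [11, 23]); Subtracting the remaining from the first: none of the subtracted shapes is present at this height, so the 25×12.5 cube is unchanged — boundary = 75.00 mm; (whole slice rotated 75° about Z — lengths, areas and connectivity unchanged). Overall, the cross-section is a single solid region. Total boundary length (outer) = 75.00 mm.

75.00 mm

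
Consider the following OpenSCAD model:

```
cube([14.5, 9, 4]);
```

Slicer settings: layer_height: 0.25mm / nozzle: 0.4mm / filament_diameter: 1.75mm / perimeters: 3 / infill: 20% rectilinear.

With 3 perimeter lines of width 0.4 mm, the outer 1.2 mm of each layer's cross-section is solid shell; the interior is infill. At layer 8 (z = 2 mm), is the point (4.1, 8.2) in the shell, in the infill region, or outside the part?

shell

At z = 2 mm: the 14.5×9 cube contributes its full rectangle. Overall, the cross-section is a single solid region. The nearest boundary edge runs (14.50, 9.00)→(0.00, 9.00); distance from the point to it = 0.80 mm. The point is inside the cross-section, 0.80 mm from the nearest boundary — within the 1.2 mm shell band (3 × 0.4).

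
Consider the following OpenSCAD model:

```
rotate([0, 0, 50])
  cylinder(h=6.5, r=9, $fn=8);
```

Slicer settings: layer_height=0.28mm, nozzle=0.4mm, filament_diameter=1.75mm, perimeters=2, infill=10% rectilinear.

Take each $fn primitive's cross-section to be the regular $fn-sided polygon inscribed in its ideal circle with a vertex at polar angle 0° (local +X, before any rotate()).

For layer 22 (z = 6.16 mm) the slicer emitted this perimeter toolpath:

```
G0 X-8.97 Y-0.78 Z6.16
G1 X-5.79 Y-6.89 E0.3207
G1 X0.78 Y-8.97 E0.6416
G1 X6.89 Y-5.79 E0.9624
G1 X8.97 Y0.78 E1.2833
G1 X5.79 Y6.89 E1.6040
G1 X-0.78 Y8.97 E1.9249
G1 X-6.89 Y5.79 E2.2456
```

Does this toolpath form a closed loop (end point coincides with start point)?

Start point (G0): (-8.97, -0.78). End point (last G1): the path does not return to the start — open.

no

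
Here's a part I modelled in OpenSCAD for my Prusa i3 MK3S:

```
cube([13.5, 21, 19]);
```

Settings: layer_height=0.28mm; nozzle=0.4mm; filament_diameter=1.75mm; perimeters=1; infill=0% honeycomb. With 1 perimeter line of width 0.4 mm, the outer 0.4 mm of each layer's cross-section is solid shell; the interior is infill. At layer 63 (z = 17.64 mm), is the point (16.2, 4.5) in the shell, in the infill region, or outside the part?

At z = 17.64 mm: the cube (footprint 13.5×21) is included at this height. Overall, the cross-section is a single solid region. The nearest boundary edge runs (13.50, 0.00)→(13.50, 21.00); distance from the point to it = 2.70 mm. The point is not inside any of the regions above, so it lies outside the cross-section (2.70 mm from the nearest boundary).

outside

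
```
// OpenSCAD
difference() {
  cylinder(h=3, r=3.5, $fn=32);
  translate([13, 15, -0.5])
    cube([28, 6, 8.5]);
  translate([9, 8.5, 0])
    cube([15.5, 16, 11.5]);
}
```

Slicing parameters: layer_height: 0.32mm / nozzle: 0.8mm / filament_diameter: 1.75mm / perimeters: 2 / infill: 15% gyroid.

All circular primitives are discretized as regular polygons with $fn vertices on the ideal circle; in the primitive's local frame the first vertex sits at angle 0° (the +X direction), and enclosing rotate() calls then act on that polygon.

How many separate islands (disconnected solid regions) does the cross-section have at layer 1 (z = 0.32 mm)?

1

At z = 0.32 mm: the r=3.5 cylinder gives a regular 32-gon of circumradius 3.5 (constant along its height); the cube at (13, 15) (footprint 28×6) is included at this height; the cube at (9, 8.5) is present — its section is the full 15.5×16 rectangle; Taking the first minus the rest: starting from the r=3.5 cylinder, the 28×6 cube at (13, 15) misses the remaining region (no effect); the 15.5×16 cube at (9, 8.5) misses the remaining region (no effect) — 1 connected region. Overall, the cross-section is a single solid region. Island count = 1.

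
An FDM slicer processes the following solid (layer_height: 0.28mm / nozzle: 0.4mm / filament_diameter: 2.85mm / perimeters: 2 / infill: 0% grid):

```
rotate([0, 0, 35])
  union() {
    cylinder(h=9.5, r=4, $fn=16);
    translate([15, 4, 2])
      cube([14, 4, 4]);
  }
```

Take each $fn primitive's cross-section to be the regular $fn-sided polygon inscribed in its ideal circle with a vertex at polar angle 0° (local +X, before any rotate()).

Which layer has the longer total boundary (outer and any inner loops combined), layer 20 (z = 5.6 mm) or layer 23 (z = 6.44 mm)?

layer 20 (z = 5.6 mm)

Layer 20 (z = 5.6): the cylinder: section is a regular 16-gon, circumradius r=4 (perimeter = 2·16·4.000·sin(180°/16) = 24.97 mm); the 14×4 cube at (15, 4) contributes its full rectangle (perimeter 36.00 mm); Taking the union: the 2 present regions are separate (no shared area or edge), so areas and boundary lengths simply add and each stays a separate island — boundary = 60.97 mm; (rotated 35° about Z; rotation is an isometry so areas/perimeters/island counts are preserved). So its perimeter = 60.97 mm. Layer 23 (z = 6.44): the r=4 cylinder gives a regular 16-gon of circumradius 4 (constant along its height) (perimeter = 2·16·4.000·sin(180°/16) = 24.97 mm); the cube at (15, 4) does not reach this height (z outside [2, 6]); Taking the union: only the r=4 cylinder is present, so the union is just that shape — boundary = 24.97 mm; (rotated 35° about Z; rotation is an isometry so areas/perimeters/island counts are preserved). So its perimeter = 24.97 mm. Layer 20 is larger (60.97 vs 24.97 mm).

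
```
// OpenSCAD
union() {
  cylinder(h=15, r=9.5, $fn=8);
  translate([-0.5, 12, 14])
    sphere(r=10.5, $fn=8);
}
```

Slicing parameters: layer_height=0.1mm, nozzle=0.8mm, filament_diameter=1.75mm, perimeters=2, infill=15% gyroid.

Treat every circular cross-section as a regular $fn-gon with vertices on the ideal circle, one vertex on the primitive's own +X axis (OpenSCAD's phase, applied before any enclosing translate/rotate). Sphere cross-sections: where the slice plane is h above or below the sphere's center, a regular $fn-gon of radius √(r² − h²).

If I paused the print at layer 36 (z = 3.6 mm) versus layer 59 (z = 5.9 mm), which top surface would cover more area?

layer 59 (z = 5.9 mm)

Layer 36 (z = 3.6): the r=9.5 cylinder gives a regular 8-gon of circumradius 9.5 (constant along its height) (area = (8/2)·9.500²·sin(360°/8) = 255.27 mm²); the sphere at (-0.5, 12): section is a regular 8-gon, circumradius = √(r²−h²) = √(10.5²−10.4²) = 1.446 (area = (8/2)·1.446²·sin(360°/8) = 5.91 mm²); Combining (union): the 2 present regions are separate (no shared area or edge), so areas and boundary lengths simply add and each stays a separate island — area = 261.18 mm². So its area = 261.18 mm². Layer 59 (z = 5.9): the r=9.5 cylinder gives a regular 8-gon of circumradius 9.5 (constant along its height) (area = (8/2)·9.500²·sin(360°/8) = 255.27 mm²); the r=10.5 sphere at (-0.5, 12) slices to a regular 8-gon of circumradius 6.681 (√(r²−h²) with h=8.1 from center) (area = (8/2)·6.681²·sin(360°/8) = 126.26 mm²); Combining (union): the regions partially overlap — summed areas 381.53 mm² minus the doubly-counted overlap 20.95 mm² gives 360.57 mm² — area = 360.57 mm². So its area = 360.57 mm². Layer 59 is larger (360.57 vs 261.18 mm²).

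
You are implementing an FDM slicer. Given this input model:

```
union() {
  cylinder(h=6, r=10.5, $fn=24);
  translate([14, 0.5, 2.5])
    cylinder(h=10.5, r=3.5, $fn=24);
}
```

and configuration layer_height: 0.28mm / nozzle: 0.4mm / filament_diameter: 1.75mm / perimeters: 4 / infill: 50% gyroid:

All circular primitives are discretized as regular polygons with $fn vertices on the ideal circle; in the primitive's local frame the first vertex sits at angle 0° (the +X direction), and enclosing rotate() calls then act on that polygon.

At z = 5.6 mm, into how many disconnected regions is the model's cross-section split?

At z = 5.6 mm: the cylinder: section is a regular 24-gon, circumradius r=10.5; the r=3.5 cylinder at (14, 0.5) contributes a regular 24-gon of circumradius 3.5; Combining (union): the 2 present regions are separate (no shared area or edge), so areas and boundary lengths simply add and each stays a separate island — 2 connected regions. The result has 2 disconnected regions.

2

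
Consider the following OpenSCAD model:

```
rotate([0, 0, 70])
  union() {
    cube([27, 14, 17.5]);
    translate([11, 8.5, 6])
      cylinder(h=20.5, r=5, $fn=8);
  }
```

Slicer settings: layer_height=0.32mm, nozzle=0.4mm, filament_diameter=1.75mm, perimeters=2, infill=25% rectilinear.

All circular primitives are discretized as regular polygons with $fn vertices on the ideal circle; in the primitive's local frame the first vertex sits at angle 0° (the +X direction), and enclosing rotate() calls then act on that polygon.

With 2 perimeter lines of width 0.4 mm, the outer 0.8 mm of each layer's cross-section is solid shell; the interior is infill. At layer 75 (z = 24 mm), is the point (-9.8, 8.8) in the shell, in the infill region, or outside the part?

At z = 24 mm: the cube is absent (z outside [0, 17.5]); the r=5 cylinder at (11, 8.5) gives a regular 8-gon of circumradius 5 (constant along its height); Merging all regions: only the r=5 cylinder at (11, 8.5) is present, so the union is just that shape — 1 connected region; (rotated 70° about Z; rotation is an isometry so areas/perimeters/island counts are preserved). Overall, the cross-section is a single solid region. Undo the 70° rotation: the query point maps to (4.917, 12.219) in the un-rotated model frame. The nearest boundary edge runs (7.46, 12.04)→(6.00, 8.50); distance from the point to it = 2.42 mm. The point is not inside any of the regions above, so it lies outside the cross-section (2.42 mm from the nearest boundary).

outside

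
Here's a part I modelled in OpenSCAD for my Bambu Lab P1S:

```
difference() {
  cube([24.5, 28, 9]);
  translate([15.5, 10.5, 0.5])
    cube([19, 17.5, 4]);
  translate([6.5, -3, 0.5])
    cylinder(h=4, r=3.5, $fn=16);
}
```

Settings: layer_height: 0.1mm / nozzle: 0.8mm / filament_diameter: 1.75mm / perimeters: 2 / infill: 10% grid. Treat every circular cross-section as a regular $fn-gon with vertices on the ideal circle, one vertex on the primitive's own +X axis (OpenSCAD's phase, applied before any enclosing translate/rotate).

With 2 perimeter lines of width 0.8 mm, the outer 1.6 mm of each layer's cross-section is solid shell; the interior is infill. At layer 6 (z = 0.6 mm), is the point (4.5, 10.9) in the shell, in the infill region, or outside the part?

infill

At z = 0.6 mm: the cube (footprint 24.5×28) is included at this height; the cube at (15.5, 10.5) is present — its section is the full 19×17.5 rectangle; the r=3.5 cylinder at (6.5, -3) contributes a regular 16-gon of circumradius 3.5; Taking the first minus the rest: starting from the 24.5×28 cube, the 19×17.5 cube at (15.5, 10.5) partially overlaps it — only the 157.50 mm² overlap (of its 332.50 mm²) is removed, clipping the outline; the r=3.5 cylinder at (6.5, -3) partially overlaps it — only the 1.06 mm² overlap (of its 37.50 mm²) is removed, clipping the outline — 1 connected region. Overall, the cross-section is a single solid region. The nearest boundary edge runs (0.00, 0.00)→(0.00, 28.00); distance from the point to it = 4.50 mm. The point is inside the cross-section and 4.50 mm from the nearest boundary — more than the 1.6 mm shell width (2 × 0.8), so it's in the infill interior.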